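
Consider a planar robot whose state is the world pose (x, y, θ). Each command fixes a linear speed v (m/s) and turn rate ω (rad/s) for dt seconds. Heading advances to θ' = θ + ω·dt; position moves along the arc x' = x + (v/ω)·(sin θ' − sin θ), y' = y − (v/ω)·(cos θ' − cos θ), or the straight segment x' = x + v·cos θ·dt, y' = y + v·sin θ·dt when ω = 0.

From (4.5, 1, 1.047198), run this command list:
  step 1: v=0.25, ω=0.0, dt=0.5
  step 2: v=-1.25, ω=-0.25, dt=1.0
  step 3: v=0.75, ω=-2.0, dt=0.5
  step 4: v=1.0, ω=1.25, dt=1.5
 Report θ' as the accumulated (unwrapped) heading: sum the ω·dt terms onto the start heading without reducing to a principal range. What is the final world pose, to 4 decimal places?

step 1: θ'=1.0472 (straight) → pose (4.5625, 1.1083, 1.0472)
step 2: θ'=0.7972 (R=5.0000) → pose (3.8094, 0.1147, 0.7972)
step 3: θ'=-0.2028 (R=-0.3750) → pose (4.1532, 0.2200, -0.2028)
step 4: θ'=1.6722 (R=0.8000) → pose (5.1102, 1.0846, 1.6722)

(5.1102, 1.0846, 1.6722)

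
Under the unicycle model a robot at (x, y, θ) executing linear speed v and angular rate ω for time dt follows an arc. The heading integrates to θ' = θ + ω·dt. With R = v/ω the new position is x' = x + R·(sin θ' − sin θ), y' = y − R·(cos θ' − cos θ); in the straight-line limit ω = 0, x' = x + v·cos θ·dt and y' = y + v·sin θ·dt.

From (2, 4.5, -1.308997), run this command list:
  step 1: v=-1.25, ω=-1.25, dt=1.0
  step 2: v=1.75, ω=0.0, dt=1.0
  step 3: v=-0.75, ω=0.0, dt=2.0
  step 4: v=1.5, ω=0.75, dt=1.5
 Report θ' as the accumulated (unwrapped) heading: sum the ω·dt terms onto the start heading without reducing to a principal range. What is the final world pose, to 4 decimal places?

(1.3260, 3.5135, -1.4340)

step 1: θ'=-2.5590 (R=1.0000) → pose (2.4157, 5.5939, -2.5590)
step 2: θ'=-2.5590 (straight) → pose (0.9544, 4.6310, -2.5590)
step 3: θ'=-2.5590 (straight) → pose (2.2070, 5.4563, -2.5590)
step 4: θ'=-1.4340 (R=2.0000) → pose (1.3260, 3.5135, -1.4340)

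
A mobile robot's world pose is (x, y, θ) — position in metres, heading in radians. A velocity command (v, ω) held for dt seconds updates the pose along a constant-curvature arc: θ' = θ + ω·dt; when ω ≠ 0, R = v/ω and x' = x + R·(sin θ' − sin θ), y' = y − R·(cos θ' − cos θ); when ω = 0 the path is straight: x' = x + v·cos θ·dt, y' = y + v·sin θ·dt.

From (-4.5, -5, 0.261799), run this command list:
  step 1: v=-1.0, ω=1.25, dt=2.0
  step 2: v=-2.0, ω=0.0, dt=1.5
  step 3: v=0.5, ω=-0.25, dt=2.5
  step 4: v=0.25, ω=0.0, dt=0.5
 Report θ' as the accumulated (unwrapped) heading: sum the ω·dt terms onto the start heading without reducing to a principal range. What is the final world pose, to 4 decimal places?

(-2.8170, -6.7375, 2.1368)

step 1: θ'=2.7618 (R=-0.8000) → pose (-4.5895, -6.5157, 2.7618)
step 2: θ'=2.7618 (straight) → pose (-1.8033, -7.6279, 2.7618)
step 3: θ'=2.1368 (R=-2.0000) → pose (-2.7499, -6.8430, 2.1368)
step 4: θ'=2.1368 (straight) → pose (-2.8170, -6.7375, 2.1368)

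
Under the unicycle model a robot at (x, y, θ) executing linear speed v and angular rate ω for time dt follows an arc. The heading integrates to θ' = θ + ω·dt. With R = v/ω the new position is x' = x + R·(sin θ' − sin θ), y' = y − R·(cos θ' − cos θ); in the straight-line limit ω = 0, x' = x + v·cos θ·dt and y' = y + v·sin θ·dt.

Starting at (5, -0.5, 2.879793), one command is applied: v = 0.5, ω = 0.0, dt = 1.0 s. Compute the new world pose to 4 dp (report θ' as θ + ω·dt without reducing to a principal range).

θ' = 2.8798 + 0.0·1.0 = 2.8798
ω = 0 → straight: x' = 5 + 0.5·cos(2.8798)·1.0 = 4.5170
y' = -0.5 + 0.5·sin(2.8798)·1.0 = -0.3706

(4.5170, -0.3706, 2.8798)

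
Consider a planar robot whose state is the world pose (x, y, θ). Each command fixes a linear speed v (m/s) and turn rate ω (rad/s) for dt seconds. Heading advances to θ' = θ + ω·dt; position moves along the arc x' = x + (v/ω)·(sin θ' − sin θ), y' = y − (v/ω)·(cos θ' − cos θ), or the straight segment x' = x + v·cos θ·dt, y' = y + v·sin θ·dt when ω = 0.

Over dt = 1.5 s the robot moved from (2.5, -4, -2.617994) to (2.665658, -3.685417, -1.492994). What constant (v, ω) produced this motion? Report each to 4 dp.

v = -0.2500, ω = 0.7500

Δθ = -1.492994 − -2.617994 = 1.125000
ω = Δθ/dt = 1.125000/1.5 = 0.7500
R = −Δy/(cos θ' − cos θ) = -0.3333
v = R·ω = -0.3333·0.7500 = -0.2500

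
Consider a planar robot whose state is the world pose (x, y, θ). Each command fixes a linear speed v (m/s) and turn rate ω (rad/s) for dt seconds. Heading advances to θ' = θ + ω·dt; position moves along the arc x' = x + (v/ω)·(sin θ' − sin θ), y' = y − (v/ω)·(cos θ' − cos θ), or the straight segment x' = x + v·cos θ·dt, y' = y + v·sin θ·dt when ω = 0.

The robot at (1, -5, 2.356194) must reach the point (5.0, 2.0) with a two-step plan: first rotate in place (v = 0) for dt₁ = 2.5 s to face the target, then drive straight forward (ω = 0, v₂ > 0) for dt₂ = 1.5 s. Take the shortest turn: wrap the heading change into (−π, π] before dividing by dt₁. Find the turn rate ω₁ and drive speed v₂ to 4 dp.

ω₁ = -0.5218, v₂ = 5.3748

heading to target = atan2(2−-5, 5−1) = 1.0517
Δθ = wrap(1.0517 − 2.3562) = -1.3045; ω₁ = Δθ/dt₁ = -0.5218
distance = √((5−1)² + (2−-5)²) = 8.0623; v₂ = distance/dt₂ = 5.3748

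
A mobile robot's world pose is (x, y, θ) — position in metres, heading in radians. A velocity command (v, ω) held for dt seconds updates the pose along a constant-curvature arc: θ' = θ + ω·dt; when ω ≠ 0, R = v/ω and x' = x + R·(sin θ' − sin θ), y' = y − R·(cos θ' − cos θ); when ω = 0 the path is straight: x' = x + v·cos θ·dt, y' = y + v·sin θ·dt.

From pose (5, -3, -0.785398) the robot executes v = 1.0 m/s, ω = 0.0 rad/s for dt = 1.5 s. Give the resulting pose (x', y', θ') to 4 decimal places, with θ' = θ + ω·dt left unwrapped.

(6.0607, -4.0607, -0.7854)

θ' = -0.7854 + 0.0·1.5 = -0.7854
ω = 0 → straight: x' = 5 + 1.0·cos(-0.7854)·1.5 = 6.0607
y' = -3 + 1.0·sin(-0.7854)·1.5 = -4.0607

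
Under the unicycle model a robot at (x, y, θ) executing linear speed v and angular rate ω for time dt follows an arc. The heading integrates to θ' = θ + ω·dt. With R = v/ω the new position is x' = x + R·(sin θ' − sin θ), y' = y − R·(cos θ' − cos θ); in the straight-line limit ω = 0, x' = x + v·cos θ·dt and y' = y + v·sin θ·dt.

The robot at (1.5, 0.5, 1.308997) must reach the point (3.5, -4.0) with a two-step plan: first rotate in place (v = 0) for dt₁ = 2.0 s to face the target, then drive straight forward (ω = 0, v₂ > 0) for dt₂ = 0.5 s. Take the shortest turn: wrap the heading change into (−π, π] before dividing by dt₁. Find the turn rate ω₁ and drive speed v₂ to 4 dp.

ω₁ = -1.2308, v₂ = 9.8489

heading to target = atan2(-4−0.5, 3.5−1.5) = -1.1526
Δθ = wrap(-1.1526 − 1.3090) = -2.4616; ω₁ = Δθ/dt₁ = -1.2308
distance = √((3.5−1.5)² + (-4−0.5)²) = 4.9244; v₂ = distance/dt₂ = 9.8489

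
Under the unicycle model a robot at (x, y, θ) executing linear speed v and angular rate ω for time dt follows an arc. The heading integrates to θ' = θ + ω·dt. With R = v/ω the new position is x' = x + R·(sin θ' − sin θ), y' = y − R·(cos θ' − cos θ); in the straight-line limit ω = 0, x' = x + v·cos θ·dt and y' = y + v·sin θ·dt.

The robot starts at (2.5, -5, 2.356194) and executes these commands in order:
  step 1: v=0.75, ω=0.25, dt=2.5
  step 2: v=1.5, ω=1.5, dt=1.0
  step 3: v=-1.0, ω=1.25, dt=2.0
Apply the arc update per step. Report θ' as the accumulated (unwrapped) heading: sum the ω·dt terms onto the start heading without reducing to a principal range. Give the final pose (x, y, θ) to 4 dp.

step 1: θ'=2.9812 (R=3.0000) → pose (0.8578, -4.1598, 2.9812)
step 2: θ'=4.4812 (R=1.0000) → pose (-0.2753, -4.9179, 4.4812)
step 3: θ'=6.9812 (R=-0.8000) → pose (-1.5682, -4.1216, 6.9812)

(-1.5682, -4.1216, 6.9812)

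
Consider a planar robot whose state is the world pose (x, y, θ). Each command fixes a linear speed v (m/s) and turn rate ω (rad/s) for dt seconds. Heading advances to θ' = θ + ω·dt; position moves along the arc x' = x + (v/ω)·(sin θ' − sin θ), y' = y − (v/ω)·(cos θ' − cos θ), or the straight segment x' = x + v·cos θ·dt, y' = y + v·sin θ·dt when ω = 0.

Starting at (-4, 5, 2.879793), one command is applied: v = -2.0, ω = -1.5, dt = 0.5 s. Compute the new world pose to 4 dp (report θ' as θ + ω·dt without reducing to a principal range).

(-3.2147, 4.4192, 2.1298)

θ' = 2.8798 + -1.5·0.5 = 2.1298
R = v/ω = -2.0/-1.5 = 1.3333
x' = -4 + 1.3333·(sin 2.1298 − sin 2.8798) = -3.2147
y' = 5 − 1.3333·(cos 2.1298 − cos 2.8798) = 4.4192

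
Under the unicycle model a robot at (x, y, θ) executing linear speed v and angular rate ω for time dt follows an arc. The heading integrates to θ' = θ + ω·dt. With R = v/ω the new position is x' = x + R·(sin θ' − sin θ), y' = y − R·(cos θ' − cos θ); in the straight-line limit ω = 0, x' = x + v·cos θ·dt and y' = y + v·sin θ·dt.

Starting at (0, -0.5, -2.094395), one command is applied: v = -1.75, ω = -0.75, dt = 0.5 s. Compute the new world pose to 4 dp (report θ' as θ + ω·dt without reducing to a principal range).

θ' = -2.0944 + -0.75·0.5 = -2.4694
R = v/ω = -1.75/-0.75 = 2.3333
x' = 0 + 2.3333·(sin -2.4694 − sin -2.0944) = 0.5677
y' = -0.5 − 2.3333·(cos -2.4694 − cos -2.0944) = 0.1591

(0.5677, 0.1591, -2.4694)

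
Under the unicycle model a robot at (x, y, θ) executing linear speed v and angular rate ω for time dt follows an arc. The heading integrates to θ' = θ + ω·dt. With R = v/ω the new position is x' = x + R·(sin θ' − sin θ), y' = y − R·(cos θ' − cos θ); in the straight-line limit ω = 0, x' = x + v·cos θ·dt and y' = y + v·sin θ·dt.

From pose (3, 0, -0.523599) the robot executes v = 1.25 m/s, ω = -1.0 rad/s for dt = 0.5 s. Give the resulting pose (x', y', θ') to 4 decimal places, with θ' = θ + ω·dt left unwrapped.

(3.4425, -0.4322, -1.0236)

θ' = -0.5236 + -1.0·0.5 = -1.0236
R = v/ω = 1.25/-1.0 = -1.2500
x' = 3 + -1.2500·(sin -1.0236 − sin -0.5236) = 3.4425
y' = 0 − -1.2500·(cos -1.0236 − cos -0.5236) = -0.4322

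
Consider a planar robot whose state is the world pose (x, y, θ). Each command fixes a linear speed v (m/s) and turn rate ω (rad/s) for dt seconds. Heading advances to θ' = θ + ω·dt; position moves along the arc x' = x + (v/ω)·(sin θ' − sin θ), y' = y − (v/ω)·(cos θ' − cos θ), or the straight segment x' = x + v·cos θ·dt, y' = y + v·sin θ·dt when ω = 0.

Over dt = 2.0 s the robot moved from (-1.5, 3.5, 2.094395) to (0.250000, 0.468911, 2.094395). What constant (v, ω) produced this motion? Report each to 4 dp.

v = -1.7500, ω = 0.0000

Δθ = 2.094395 − 2.094395 = 0.000000
ω = Δθ/dt = 0.000000/2.0 = 0.0000
ω = 0 → v = (Δx·cos θ + Δy·sin θ)/dt = -1.7500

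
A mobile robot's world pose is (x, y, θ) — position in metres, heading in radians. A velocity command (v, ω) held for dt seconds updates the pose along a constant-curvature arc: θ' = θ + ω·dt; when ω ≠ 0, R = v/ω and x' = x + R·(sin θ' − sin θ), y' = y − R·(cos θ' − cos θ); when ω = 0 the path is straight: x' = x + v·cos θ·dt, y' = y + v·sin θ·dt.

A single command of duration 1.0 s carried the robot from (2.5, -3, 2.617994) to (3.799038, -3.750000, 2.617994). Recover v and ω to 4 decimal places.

v = -1.5000, ω = 0.0000

Δθ = 2.617994 − 2.617994 = 0.000000
ω = Δθ/dt = 0.000000/1.0 = 0.0000
ω = 0 → v = (Δx·cos θ + Δy·sin θ)/dt = -1.5000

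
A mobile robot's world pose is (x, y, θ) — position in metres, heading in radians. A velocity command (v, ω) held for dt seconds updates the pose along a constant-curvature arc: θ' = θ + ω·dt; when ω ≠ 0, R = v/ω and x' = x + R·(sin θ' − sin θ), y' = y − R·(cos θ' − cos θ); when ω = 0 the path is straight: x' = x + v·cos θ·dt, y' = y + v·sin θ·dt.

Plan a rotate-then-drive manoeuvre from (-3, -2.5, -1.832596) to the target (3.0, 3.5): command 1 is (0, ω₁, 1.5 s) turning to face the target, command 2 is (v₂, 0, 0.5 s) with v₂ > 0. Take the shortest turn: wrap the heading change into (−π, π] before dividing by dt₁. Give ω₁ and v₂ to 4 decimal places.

heading to target = atan2(3.5−-2.5, 3−-3) = 0.7854
Δθ = wrap(0.7854 − -1.8326) = 2.6180; ω₁ = Δθ/dt₁ = 1.7453
distance = √((3−-3)² + (3.5−-2.5)²) = 8.4853; v₂ = distance/dt₂ = 16.9706

ω₁ = 1.7453, v₂ = 16.9706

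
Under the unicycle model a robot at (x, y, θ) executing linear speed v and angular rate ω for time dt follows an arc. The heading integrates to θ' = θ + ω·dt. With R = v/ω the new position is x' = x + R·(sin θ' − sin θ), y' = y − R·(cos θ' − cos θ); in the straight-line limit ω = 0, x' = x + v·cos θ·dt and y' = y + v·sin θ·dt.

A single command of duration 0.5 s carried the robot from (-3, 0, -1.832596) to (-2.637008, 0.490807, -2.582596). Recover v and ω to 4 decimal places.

v = -1.2500, ω = -1.5000

Δθ = -2.582596 − -1.832596 = -0.750000
ω = Δθ/dt = -0.750000/0.5 = -1.5000
R = −Δy/(cos θ' − cos θ) = 0.8333
v = R·ω = 0.8333·-1.5000 = -1.2500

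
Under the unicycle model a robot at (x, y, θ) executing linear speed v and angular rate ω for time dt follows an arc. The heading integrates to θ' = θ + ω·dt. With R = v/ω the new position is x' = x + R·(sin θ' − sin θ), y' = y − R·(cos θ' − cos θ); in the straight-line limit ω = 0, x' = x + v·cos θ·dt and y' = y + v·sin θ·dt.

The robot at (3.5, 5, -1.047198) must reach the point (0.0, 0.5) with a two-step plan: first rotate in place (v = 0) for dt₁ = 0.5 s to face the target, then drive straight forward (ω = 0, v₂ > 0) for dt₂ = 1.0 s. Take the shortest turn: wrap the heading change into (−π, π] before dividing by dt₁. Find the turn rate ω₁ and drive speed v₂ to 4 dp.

ω₁ = -2.3693, v₂ = 5.7009

heading to target = atan2(0.5−5, 0−3.5) = -2.2318
Δθ = wrap(-2.2318 − -1.0472) = -1.1846; ω₁ = Δθ/dt₁ = -2.3693
distance = √((0−3.5)² + (0.5−5)²) = 5.7009; v₂ = distance/dt₂ = 5.7009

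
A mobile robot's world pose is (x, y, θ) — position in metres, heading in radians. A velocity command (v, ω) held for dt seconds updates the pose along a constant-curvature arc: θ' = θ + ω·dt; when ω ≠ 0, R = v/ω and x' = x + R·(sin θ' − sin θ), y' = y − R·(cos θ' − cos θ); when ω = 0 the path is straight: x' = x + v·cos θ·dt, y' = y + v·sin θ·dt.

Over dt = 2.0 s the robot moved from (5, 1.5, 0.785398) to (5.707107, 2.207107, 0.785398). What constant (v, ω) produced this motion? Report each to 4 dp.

v = 0.5000, ω = 0.0000

Δθ = 0.785398 − 0.785398 = 0.000000
ω = Δθ/dt = 0.000000/2.0 = 0.0000
ω = 0 → v = (Δx·cos θ + Δy·sin θ)/dt = 0.5000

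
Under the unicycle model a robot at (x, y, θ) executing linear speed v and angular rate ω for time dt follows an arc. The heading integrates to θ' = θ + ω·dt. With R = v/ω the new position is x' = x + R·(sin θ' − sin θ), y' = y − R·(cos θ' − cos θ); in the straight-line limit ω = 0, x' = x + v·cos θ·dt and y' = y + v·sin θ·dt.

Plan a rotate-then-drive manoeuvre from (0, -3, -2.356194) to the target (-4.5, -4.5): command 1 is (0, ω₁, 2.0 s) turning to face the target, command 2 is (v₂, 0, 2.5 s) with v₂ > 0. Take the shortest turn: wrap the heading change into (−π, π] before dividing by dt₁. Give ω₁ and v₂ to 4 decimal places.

ω₁ = -0.2318, v₂ = 1.8974

heading to target = atan2(-4.5−-3, -4.5−0) = -2.8198
Δθ = wrap(-2.8198 − -2.3562) = -0.4636; ω₁ = Δθ/dt₁ = -0.2318
distance = √((-4.5−0)² + (-4.5−-3)²) = 4.7434; v₂ = distance/dt₂ = 1.8974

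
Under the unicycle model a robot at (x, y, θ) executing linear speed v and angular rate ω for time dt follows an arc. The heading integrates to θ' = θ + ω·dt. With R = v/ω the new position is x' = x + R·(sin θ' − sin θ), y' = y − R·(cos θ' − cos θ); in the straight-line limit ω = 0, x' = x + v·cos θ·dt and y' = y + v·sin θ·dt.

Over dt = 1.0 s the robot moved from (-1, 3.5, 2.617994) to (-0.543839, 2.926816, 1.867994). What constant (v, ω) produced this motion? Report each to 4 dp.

v = -0.7500, ω = -0.7500

Δθ = 1.867994 − 2.617994 = -0.750000
ω = Δθ/dt = -0.750000/1.0 = -0.7500
R = −Δy/(cos θ' − cos θ) = 1.0000
v = R·ω = 1.0000·-0.7500 = -0.7500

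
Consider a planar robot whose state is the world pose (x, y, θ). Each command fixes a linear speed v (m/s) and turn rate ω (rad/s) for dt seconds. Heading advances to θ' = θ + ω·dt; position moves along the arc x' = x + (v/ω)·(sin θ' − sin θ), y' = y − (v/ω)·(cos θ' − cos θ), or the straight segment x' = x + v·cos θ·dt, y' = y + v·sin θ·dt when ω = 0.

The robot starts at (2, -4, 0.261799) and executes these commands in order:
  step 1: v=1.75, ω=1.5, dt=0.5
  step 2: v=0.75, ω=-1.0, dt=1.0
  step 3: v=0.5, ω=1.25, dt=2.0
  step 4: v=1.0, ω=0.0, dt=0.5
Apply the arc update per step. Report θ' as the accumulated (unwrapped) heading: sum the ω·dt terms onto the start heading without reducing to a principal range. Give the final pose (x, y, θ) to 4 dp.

(3.1409, -2.1219, 2.5118)

step 1: θ'=1.0118 (R=1.1667) → pose (2.6871, -3.4918, 1.0118)
step 2: θ'=0.0118 (R=-0.7500) → pose (3.3141, -3.1396, 0.0118)
step 3: θ'=2.5118 (R=0.4000) → pose (3.5450, -2.4164, 2.5118)
step 4: θ'=2.5118 (straight) → pose (3.1409, -2.1219, 2.5118)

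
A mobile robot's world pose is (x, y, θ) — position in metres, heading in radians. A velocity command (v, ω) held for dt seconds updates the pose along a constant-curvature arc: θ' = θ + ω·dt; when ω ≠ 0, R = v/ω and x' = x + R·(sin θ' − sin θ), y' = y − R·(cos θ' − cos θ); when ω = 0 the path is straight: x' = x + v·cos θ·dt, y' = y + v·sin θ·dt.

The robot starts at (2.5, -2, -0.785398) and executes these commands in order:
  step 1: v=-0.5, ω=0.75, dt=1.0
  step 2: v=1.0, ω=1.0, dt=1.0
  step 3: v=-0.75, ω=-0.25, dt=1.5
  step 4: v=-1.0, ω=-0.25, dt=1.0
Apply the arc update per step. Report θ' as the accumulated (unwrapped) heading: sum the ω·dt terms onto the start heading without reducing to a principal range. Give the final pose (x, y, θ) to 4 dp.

(1.2204, -2.6067, 0.3396)

step 1: θ'=-0.0354 (R=-0.6667) → pose (2.0522, -1.8052, -0.0354)
step 2: θ'=0.9646 (R=1.0000) → pose (2.9094, -1.3755, 0.9646)
step 3: θ'=0.5896 (R=3.0000) → pose (2.1120, -2.1598, 0.5896)
step 4: θ'=0.3396 (R=4.0000) → pose (1.2204, -2.6067, 0.3396)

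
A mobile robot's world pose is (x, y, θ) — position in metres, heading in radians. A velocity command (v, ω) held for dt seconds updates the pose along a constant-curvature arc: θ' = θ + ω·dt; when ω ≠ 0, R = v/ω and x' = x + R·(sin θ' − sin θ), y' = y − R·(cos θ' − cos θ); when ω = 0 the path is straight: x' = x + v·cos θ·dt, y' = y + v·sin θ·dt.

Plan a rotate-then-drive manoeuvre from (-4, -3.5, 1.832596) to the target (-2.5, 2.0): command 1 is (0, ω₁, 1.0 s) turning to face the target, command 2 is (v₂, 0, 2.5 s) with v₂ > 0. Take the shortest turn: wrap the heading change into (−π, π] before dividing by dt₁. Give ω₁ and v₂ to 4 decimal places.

ω₁ = -0.5281, v₂ = 2.2804

heading to target = atan2(2−-3.5, -2.5−-4) = 1.3045
Δθ = wrap(1.3045 − 1.8326) = -0.5281; ω₁ = Δθ/dt₁ = -0.5281
distance = √((-2.5−-4)² + (2−-3.5)²) = 5.7009; v₂ = distance/dt₂ = 2.2804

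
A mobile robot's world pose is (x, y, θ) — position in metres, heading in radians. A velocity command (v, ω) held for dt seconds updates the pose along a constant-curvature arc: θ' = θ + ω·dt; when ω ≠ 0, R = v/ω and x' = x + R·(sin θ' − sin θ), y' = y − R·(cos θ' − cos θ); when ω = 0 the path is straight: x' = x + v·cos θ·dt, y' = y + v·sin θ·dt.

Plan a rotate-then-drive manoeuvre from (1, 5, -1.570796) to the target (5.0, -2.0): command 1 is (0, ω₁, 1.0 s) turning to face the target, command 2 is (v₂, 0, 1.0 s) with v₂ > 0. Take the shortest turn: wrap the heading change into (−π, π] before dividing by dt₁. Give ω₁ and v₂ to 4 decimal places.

heading to target = atan2(-2−5, 5−1) = -1.0517
Δθ = wrap(-1.0517 − -1.5708) = 0.5191; ω₁ = Δθ/dt₁ = 0.5191
distance = √((5−1)² + (-2−5)²) = 8.0623; v₂ = distance/dt₂ = 8.0623

ω₁ = 0.5191, v₂ = 8.0623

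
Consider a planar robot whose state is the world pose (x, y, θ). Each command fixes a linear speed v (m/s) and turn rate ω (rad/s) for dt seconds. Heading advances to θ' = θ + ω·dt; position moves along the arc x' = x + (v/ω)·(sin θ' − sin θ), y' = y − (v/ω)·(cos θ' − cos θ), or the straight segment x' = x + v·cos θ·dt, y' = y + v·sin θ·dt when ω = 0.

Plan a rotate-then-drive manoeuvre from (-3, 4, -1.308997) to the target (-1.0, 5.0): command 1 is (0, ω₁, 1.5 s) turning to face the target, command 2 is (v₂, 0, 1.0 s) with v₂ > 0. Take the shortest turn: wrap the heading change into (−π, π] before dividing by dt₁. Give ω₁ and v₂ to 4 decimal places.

heading to target = atan2(5−4, -1−-3) = 0.4636
Δθ = wrap(0.4636 − -1.3090) = 1.7726; ω₁ = Δθ/dt₁ = 1.1818
distance = √((-1−-3)² + (5−4)²) = 2.2361; v₂ = distance/dt₂ = 2.2361

ω₁ = 1.1818, v₂ = 2.2361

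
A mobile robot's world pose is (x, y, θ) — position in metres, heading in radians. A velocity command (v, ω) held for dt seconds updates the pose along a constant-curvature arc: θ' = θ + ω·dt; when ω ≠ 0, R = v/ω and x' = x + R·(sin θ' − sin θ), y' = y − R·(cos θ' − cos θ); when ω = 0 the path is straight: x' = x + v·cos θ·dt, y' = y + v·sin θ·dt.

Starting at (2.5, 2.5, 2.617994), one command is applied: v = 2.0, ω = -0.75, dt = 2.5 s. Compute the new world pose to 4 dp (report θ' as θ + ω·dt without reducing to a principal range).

θ' = 2.6180 + -0.75·2.5 = 0.7430
R = v/ω = 2.0/-0.75 = -2.6667
x' = 2.5 + -2.6667·(sin 0.7430 − sin 2.6180) = 2.0293
y' = 2.5 − -2.6667·(cos 0.7430 − cos 2.6180) = 6.7733

(2.0293, 6.7733, 0.7430)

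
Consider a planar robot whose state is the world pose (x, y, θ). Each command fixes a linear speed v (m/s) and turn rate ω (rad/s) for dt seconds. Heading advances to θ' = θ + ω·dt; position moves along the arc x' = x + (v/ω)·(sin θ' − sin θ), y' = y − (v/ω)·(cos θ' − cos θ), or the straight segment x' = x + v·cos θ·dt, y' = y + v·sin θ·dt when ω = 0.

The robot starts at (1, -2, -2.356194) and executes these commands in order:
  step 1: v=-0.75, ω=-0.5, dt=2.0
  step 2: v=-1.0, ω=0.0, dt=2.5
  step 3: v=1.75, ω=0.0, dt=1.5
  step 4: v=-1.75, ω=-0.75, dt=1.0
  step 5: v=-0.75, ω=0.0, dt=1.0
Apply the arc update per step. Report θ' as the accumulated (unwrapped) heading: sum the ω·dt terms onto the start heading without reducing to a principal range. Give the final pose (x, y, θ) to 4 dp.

(4.1060, -3.1352, -4.1062)

step 1: θ'=-3.3562 (R=1.5000) → pose (2.3801, -1.5951, -3.3562)
step 2: θ'=-3.3562 (straight) → pose (4.8228, -2.1275, -3.3562)
step 3: θ'=-3.3562 (straight) → pose (2.2580, -1.5684, -3.3562)
step 4: θ'=-4.1062 (R=2.3333) → pose (3.6786, -2.5189, -4.1062)
step 5: θ'=-4.1062 (straight) → pose (4.1060, -3.1352, -4.1062)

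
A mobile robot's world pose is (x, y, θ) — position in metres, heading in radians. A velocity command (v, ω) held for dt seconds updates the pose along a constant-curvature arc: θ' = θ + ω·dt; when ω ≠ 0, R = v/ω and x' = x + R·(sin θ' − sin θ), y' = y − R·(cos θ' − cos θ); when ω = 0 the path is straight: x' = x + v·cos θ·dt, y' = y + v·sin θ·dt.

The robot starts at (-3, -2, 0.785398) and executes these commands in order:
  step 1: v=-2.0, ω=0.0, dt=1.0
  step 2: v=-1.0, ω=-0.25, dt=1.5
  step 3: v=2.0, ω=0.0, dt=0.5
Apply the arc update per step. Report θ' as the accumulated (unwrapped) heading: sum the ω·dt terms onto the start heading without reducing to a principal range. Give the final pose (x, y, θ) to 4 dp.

(-4.7298, -3.8547, 0.4104)

step 1: θ'=0.7854 (straight) → pose (-4.4142, -3.4142, 0.7854)
step 2: θ'=0.4104 (R=4.0000) → pose (-5.6467, -4.2536, 0.4104)
step 3: θ'=0.4104 (straight) → pose (-4.7298, -3.8547, 0.4104)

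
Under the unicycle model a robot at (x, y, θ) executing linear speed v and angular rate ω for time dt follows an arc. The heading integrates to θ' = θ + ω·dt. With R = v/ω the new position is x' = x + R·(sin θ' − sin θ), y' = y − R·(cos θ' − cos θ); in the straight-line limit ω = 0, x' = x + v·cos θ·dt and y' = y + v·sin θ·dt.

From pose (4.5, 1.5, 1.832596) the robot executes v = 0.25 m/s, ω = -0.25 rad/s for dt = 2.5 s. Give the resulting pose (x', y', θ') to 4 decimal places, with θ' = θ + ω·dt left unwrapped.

θ' = 1.8326 + -0.25·2.5 = 1.2076
R = v/ω = 0.25/-0.25 = -1.0000
x' = 4.5 + -1.0000·(sin 1.2076 − sin 1.8326) = 4.5312
y' = 1.5 − -1.0000·(cos 1.2076 − cos 1.8326) = 2.1141

(4.5312, 2.1141, 1.2076)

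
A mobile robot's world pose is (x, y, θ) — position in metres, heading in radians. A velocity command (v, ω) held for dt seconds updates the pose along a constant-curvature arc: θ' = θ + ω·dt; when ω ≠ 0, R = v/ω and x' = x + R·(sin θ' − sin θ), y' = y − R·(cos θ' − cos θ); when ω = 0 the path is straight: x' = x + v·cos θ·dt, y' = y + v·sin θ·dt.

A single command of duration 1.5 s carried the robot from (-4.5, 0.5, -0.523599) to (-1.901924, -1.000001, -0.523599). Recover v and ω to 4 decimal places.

v = 2.0000, ω = 0.0000

Δθ = -0.523599 − -0.523599 = 0.000000
ω = Δθ/dt = 0.000000/1.5 = 0.0000
ω = 0 → v = (Δx·cos θ + Δy·sin θ)/dt = 2.0000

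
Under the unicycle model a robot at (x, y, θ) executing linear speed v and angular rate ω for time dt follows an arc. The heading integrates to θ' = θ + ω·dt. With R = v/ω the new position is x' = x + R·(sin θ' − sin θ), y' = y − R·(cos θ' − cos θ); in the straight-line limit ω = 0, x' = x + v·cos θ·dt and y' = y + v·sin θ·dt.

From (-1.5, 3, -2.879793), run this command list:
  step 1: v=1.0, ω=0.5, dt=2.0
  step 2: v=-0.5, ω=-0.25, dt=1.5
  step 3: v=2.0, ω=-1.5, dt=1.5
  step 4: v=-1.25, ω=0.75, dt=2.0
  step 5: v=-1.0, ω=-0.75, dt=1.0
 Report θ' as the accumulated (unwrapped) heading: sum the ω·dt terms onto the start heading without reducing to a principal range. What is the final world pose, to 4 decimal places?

step 1: θ'=-1.8798 (R=2.0000) → pose (-2.8876, 1.6764, -1.8798)
step 2: θ'=-2.2548 (R=2.0000) → pose (-2.5325, 2.3319, -2.2548)
step 3: θ'=-4.5048 (R=-1.3333) → pose (-4.8706, 2.8997, -4.5048)
step 4: θ'=-3.0048 (R=-1.6667) → pose (-3.0124, 1.5921, -3.0048)
step 5: θ'=-3.7548 (R=1.3333) → pose (-2.0633, 1.3616, -3.7548)

(-2.0633, 1.3616, -3.7548)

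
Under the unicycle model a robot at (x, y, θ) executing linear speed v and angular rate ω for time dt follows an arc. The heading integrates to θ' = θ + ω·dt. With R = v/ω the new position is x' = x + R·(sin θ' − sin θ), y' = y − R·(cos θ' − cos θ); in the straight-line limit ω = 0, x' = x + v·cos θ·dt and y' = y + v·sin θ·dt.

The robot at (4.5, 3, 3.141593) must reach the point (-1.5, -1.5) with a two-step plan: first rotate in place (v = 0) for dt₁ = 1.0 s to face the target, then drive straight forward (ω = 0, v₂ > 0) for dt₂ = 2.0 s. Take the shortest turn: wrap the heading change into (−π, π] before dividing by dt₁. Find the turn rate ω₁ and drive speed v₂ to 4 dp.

ω₁ = 0.6435, v₂ = 3.7500

heading to target = atan2(-1.5−3, -1.5−4.5) = -2.4981
Δθ = wrap(-2.4981 − 3.1416) = 0.6435; ω₁ = Δθ/dt₁ = 0.6435
distance = √((-1.5−4.5)² + (-1.5−3)²) = 7.5000; v₂ = distance/dt₂ = 3.7500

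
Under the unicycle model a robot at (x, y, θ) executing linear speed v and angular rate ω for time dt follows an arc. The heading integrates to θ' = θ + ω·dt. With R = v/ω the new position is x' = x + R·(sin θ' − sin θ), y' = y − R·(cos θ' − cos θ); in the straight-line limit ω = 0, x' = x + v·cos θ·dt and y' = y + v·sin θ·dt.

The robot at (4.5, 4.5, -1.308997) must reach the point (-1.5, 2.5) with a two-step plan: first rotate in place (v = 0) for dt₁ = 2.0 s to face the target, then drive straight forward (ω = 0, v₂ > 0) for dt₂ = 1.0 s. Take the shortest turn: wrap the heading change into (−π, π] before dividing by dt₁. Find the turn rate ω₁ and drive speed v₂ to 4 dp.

ω₁ = -0.7554, v₂ = 6.3246

heading to target = atan2(2.5−4.5, -1.5−4.5) = -2.8198
Δθ = wrap(-2.8198 − -1.3090) = -1.5108; ω₁ = Δθ/dt₁ = -0.7554
distance = √((-1.5−4.5)² + (2.5−4.5)²) = 6.3246; v₂ = distance/dt₂ = 6.3246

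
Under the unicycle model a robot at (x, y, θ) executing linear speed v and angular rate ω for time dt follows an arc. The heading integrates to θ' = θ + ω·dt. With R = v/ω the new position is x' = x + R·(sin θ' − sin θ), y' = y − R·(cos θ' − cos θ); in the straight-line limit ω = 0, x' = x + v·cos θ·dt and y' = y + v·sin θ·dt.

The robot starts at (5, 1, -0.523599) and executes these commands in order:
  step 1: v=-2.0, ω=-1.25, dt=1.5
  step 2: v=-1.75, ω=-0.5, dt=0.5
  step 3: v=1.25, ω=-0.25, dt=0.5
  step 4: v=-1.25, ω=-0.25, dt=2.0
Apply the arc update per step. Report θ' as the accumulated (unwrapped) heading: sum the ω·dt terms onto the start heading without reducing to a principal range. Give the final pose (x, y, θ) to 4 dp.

step 1: θ'=-2.3986 (R=1.6000) → pose (4.7176, 3.5640, -2.3986)
step 2: θ'=-2.6486 (R=3.5000) → pose (5.4289, 4.0696, -2.6486)
step 3: θ'=-2.7736 (R=-5.0000) → pose (4.8613, 3.8090, -2.7736)
step 4: θ'=-3.2736 (R=5.0000) → pose (7.3181, 4.1002, -3.2736)

(7.3181, 4.1002, -3.2736)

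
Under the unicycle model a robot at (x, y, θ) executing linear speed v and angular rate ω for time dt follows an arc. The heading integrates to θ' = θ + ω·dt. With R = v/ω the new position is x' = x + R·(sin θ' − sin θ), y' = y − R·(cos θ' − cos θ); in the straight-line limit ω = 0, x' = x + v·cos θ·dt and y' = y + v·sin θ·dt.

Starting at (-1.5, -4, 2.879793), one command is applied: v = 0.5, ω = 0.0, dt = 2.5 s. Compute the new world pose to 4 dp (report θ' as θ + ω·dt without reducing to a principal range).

(-2.7074, -3.6765, 2.8798)

θ' = 2.8798 + 0.0·2.5 = 2.8798
ω = 0 → straight: x' = -1.5 + 0.5·cos(2.8798)·2.5 = -2.7074
y' = -4 + 0.5·sin(2.8798)·2.5 = -3.6765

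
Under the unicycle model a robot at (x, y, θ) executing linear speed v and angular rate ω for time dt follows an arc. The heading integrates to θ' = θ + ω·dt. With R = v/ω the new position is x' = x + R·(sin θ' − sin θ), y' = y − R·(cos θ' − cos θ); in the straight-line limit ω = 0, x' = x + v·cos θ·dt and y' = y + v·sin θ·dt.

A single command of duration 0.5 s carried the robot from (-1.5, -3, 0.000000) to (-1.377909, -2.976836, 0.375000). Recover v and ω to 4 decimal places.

Δθ = 0.375000 − 0.000000 = 0.375000
ω = Δθ/dt = 0.375000/0.5 = 0.7500
R = Δx/(sin θ' − sin θ) = 0.3333
v = R·ω = 0.3333·0.7500 = 0.2500

v = 0.2500, ω = 0.7500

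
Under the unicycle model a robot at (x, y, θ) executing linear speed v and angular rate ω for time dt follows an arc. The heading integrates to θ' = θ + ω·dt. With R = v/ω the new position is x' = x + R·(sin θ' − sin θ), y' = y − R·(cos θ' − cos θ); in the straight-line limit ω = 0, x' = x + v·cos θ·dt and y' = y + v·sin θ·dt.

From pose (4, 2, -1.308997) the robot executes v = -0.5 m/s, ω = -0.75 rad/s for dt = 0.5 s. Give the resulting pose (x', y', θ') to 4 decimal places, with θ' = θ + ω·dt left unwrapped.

θ' = -1.3090 + -0.75·0.5 = -1.6840
R = v/ω = -0.5/-0.75 = 0.6667
x' = 4 + 0.6667·(sin -1.6840 − sin -1.3090) = 3.9816
y' = 2 − 0.6667·(cos -1.6840 − cos -1.3090) = 2.2479

(3.9816, 2.2479, -1.6840)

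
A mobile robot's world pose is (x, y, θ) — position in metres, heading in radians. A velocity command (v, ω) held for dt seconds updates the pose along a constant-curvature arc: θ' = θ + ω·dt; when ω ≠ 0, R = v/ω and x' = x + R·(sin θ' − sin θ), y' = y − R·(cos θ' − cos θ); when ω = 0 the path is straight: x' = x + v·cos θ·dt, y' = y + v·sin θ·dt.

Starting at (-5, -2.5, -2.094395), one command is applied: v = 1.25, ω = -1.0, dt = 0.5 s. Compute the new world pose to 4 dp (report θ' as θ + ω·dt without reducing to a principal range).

(-5.4322, -2.9425, -2.5944)

θ' = -2.0944 + -1.0·0.5 = -2.5944
R = v/ω = 1.25/-1.0 = -1.2500
x' = -5 + -1.2500·(sin -2.5944 − sin -2.0944) = -5.4322
y' = -2.5 − -1.2500·(cos -2.5944 − cos -2.0944) = -2.9425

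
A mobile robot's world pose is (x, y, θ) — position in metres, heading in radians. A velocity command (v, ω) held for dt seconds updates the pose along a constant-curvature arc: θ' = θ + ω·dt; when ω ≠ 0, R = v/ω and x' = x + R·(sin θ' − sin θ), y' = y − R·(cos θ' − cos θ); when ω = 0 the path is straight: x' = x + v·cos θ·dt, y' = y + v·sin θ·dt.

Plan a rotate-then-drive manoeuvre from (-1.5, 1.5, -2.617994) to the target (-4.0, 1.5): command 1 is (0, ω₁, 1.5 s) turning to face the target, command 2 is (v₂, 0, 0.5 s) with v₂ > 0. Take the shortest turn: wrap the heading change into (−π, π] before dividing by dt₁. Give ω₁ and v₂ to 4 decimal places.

ω₁ = -0.3491, v₂ = 5.0000

heading to target = atan2(1.5−1.5, -4−-1.5) = 3.1416
Δθ = wrap(3.1416 − -2.6180) = -0.5236; ω₁ = Δθ/dt₁ = -0.3491
distance = √((-4−-1.5)² + (1.5−1.5)²) = 2.5000; v₂ = distance/dt₂ = 5.0000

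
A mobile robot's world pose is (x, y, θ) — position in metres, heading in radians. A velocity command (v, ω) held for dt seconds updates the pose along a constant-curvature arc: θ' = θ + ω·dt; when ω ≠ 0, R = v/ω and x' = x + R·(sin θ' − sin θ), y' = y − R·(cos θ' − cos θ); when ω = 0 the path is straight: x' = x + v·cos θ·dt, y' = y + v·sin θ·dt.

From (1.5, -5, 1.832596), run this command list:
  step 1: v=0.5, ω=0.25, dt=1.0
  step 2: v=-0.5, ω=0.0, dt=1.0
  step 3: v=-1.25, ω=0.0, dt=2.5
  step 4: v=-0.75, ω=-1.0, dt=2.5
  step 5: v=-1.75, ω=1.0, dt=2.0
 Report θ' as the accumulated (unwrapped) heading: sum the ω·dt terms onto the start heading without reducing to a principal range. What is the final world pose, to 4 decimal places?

(-0.3300, -10.3720, 1.5826)

step 1: θ'=2.0826 (R=2.0000) → pose (1.3119, -4.5381, 2.0826)
step 2: θ'=2.0826 (straight) → pose (1.5568, -4.9741, 2.0826)
step 3: θ'=2.0826 (straight) → pose (3.0872, -7.6987, 2.0826)
step 4: θ'=-0.4174 (R=0.7500) → pose (2.1293, -8.7516, -0.4174)
step 5: θ'=1.5826 (R=-1.7500) → pose (-0.3300, -10.3720, 1.5826)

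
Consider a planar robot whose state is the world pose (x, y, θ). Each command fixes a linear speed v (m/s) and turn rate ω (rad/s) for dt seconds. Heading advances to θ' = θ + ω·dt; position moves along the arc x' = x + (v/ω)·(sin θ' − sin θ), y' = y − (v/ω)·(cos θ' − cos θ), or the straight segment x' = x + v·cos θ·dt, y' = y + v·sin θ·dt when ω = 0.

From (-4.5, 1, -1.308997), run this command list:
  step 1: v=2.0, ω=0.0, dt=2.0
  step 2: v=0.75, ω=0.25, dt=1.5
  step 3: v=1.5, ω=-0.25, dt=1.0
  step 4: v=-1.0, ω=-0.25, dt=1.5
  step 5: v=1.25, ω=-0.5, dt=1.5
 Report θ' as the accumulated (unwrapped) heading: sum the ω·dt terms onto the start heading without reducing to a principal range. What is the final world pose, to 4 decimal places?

step 1: θ'=-1.3090 (straight) → pose (-3.4647, -2.8637, -1.3090)
step 2: θ'=-0.9340 (R=3.0000) → pose (-2.9790, -3.8711, -0.9340)
step 3: θ'=-1.1840 (R=-6.0000) → pose (-2.2462, -5.1755, -1.1840)
step 4: θ'=-1.5590 (R=4.0000) → pose (-2.5415, -3.7138, -1.5590)
step 5: θ'=-2.3090 (R=-2.5000) → pose (-3.1921, -5.4257, -2.3090)

(-3.1921, -5.4257, -2.3090)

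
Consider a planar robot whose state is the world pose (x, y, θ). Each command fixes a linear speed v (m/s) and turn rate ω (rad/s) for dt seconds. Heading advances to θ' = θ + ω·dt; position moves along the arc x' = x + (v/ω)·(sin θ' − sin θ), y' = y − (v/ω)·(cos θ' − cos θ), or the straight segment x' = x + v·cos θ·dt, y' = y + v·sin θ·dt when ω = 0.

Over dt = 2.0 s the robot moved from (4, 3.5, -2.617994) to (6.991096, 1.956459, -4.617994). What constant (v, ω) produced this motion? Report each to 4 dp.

Δθ = -4.617994 − -2.617994 = -2.000000
ω = Δθ/dt = -2.000000/2.0 = -1.0000
R = Δx/(sin θ' − sin θ) = 2.0000
v = R·ω = 2.0000·-1.0000 = -2.0000

v = -2.0000, ω = -1.0000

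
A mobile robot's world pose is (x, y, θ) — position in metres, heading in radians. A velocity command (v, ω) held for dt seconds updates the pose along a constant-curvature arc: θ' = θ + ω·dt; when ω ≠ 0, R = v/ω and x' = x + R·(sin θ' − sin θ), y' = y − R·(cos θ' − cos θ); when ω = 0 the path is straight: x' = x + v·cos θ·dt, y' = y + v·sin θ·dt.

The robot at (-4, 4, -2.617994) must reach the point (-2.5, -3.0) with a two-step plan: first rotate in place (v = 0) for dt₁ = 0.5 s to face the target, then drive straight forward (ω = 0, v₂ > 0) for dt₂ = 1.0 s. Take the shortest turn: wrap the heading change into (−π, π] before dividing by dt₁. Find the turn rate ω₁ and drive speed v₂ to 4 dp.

heading to target = atan2(-3−4, -2.5−-4) = -1.3597
Δθ = wrap(-1.3597 − -2.6180) = 1.2583; ω₁ = Δθ/dt₁ = 2.5166
distance = √((-2.5−-4)² + (-3−4)²) = 7.1589; v₂ = distance/dt₂ = 7.1589

ω₁ = 2.5166, v₂ = 7.1589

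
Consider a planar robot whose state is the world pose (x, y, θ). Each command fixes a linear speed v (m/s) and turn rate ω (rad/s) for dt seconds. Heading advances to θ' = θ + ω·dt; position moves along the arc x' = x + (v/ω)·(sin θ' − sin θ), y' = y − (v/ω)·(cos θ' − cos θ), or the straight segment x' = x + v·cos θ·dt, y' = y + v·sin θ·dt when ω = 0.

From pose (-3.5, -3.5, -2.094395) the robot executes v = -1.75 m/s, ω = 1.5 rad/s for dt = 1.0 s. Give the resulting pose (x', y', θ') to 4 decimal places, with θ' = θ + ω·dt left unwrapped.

(-3.8570, -1.9501, -0.5944)

θ' = -2.0944 + 1.5·1.0 = -0.5944
R = v/ω = -1.75/1.5 = -1.1667
x' = -3.5 + -1.1667·(sin -0.5944 − sin -2.0944) = -3.8570
y' = -3.5 − -1.1667·(cos -0.5944 − cos -2.0944) = -1.9501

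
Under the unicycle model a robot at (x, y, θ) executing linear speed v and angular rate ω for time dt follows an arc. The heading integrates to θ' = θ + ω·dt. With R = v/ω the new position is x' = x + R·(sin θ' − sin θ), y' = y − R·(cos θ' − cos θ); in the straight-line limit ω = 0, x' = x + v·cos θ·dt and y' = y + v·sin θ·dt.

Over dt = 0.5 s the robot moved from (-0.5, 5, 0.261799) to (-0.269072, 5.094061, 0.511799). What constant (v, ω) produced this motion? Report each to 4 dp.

Δθ = 0.511799 − 0.261799 = 0.250000
ω = Δθ/dt = 0.250000/0.5 = 0.5000
R = Δx/(sin θ' − sin θ) = 1.0000
v = R·ω = 1.0000·0.5000 = 0.5000

v = 0.5000, ω = 0.5000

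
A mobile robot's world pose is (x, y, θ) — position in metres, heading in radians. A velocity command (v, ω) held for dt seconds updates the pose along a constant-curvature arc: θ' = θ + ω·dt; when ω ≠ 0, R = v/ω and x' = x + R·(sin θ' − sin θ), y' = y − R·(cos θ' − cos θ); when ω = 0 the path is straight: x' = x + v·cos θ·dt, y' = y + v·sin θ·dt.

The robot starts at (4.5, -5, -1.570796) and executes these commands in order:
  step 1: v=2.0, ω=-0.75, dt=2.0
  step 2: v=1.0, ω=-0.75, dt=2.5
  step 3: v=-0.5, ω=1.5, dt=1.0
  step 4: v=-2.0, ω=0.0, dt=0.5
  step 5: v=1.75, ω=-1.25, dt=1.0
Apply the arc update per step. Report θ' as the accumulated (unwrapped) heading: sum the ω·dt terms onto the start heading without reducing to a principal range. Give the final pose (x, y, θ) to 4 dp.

(0.8285, -5.4038, -4.6958)

step 1: θ'=-3.0708 (R=-2.6667) → pose (2.0220, -7.6600, -3.0708)
step 2: θ'=-4.9458 (R=-1.3333) → pose (0.6305, -6.0216, -4.9458)
step 3: θ'=-3.4458 (R=-0.3333) → pose (0.8549, -6.4167, -3.4458)
step 4: θ'=-3.4458 (straight) → pose (1.8090, -6.7163, -3.4458)
step 5: θ'=-4.6958 (R=-1.4000) → pose (0.8285, -5.4038, -4.6958)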